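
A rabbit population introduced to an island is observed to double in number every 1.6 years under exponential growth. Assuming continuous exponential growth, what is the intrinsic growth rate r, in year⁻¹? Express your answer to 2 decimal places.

0.43 per year

r = ln(2)/t_d = 0.6931/1.6 = 0.43322.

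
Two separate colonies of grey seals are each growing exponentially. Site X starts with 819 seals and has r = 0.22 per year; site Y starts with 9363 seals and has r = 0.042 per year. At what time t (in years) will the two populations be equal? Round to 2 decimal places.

Set 819·e^(0.22t) = 9363·e^(0.042t).
e^((0.22 − 0.042)t) = 9363/819 → e^(0.178·t) = 11.432.
0.178·t = ln(11.432) = 2.4364, so t = 2.4364/0.178 = 13.688.

13.69 years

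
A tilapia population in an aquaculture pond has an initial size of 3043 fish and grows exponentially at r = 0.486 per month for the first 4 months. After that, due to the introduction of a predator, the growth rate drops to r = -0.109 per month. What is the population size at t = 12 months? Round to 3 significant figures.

8890 fish

Phase 1: N(4) = 3043·e^(0.486×4) = 3043·e^1.944 = 21260.4.
Phase 2 runs for 12 − 4 = 8 months at r = -0.109.
N(12) = 21260.4·e^(-0.109×8) = 21260.4·e^-0.872 = 8889.26.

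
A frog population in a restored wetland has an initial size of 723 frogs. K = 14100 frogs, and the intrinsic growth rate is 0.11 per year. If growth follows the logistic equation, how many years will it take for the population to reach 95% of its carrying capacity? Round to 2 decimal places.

A = (K − N₀)/N₀ = (14100 − 723)/723 = 18.502.
Solve 14100/(1 + 18.502·e^(−0.11t)) = 13395: 1 + 18.502·e^(−0.11t) = 1.0526, so e^(−0.11t) = 0.00284463.
−0.11·t = ln(0.00284463) = -5.8623, so t = 5.8623/0.11 = 53.294.

53.29 years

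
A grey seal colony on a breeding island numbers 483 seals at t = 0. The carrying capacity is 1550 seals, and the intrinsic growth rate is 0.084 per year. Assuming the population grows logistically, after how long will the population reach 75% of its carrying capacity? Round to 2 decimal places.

A = (K − N₀)/N₀ = (1550 − 483)/483 = 2.2091.
Solve 1550/(1 + 2.2091·e^(−0.084t)) = 1162.5: 1 + 2.2091·e^(−0.084t) = 1.3333, so e^(−0.084t) = 0.15089.
−0.084·t = ln(0.15089) = -1.8912, so t = 1.8912/0.084 = 22.514.

22.51 years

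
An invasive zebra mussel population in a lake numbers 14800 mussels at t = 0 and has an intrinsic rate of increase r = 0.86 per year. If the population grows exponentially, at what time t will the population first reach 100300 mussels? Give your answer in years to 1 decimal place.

2.2 years

Set N₀·e^(rt) = 100300: e^(0.86·t) = 100300/14800 = 6.777.
0.86·t = ln(6.777) = 1.9135, so t = 1.9135/0.86 = 2.225.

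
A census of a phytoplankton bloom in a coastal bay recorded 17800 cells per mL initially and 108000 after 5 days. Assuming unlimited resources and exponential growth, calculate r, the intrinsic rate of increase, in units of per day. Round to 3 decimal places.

From N(t) = N₀·e^(rt): e^(r·5) = 108000/17800 = 6.0674.
r·5 = ln(6.0674) = 1.8029, so r = 1.8029/5 = 0.36059.

0.361 per day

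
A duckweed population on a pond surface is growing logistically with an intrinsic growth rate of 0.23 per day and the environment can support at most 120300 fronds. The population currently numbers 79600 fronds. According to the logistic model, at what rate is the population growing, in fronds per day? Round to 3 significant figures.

dN/dt = rN(1 − N/K) = 0.23 × 79600 × (1 − 79600/120300).
1 − 79600/120300 = 0.33832; dN/dt = 0.23 × 79600 × 0.33832 = 6194.

6190 fronds per day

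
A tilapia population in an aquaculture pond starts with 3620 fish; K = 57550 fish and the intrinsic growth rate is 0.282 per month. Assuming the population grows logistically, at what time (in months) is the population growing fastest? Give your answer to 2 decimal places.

Logistic growth is fastest at N = K/2 = 28775.
A = (K − N₀)/N₀ = 14.898. Set K/(1 + A·e^(−rt)) = K/2 → A·e^(−rt) = 1.
e^(−0.282t) = 1/14.898 = 0.067124, so t = ln(14.898)/0.282 = 2.7012/0.282 = 9.5788.

9.58 months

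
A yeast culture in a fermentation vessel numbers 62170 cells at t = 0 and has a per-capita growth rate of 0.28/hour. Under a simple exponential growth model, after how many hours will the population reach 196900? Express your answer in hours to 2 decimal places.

Set N₀·e^(rt) = 196900: e^(0.28·t) = 196900/62170 = 3.1671.
0.28·t = ln(3.1671) = 1.1528, so t = 1.1528/0.28 = 4.1172.

4.12 hours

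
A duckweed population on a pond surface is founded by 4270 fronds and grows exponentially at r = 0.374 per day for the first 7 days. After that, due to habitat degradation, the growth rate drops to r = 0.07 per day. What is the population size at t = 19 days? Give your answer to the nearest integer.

Phase 1: N(7) = 4270·e^(0.374×7) = 4270·e^2.618 = 58534.4.
Phase 2 runs for 19 − 7 = 12 days at r = 0.07.
N(19) = 58534.4·e^(0.07×12) = 58534.4·e^0.84 = 135587.

135587 fronds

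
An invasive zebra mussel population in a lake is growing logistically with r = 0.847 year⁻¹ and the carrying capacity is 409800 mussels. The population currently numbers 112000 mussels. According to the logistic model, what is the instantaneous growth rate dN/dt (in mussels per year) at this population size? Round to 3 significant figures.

68900 mussels per year

dN/dt = rN(1 − N/K) = 0.847 × 112000 × (1 − 112000/409800).
1 − 112000/409800 = 0.7267; dN/dt = 0.847 × 112000 × 0.7267 = 68937.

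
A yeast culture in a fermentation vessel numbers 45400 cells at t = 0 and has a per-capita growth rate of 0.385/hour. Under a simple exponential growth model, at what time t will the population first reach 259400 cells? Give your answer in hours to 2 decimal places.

Set N₀·e^(rt) = 259400: e^(0.385·t) = 259400/45400 = 5.7137.
0.385·t = ln(5.7137) = 1.7429, so t = 1.7429/0.385 = 4.5269.

4.53 hours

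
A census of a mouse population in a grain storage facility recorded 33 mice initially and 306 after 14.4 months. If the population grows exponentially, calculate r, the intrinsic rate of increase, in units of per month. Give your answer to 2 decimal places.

From N(t) = N₀·e^(rt): e^(r·14.4) = 306/33 = 9.2727.
r·14.4 = ln(9.2727) = 2.2271, so r = 2.2271/14.4 = 0.15466.

0.15 per month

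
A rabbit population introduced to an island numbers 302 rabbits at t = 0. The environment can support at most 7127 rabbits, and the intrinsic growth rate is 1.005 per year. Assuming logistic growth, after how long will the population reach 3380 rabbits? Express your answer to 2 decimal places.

A = (K − N₀)/N₀ = (7127 − 302)/302 = 22.599.
Solve 7127/(1 + 22.599·e^(−1.005t)) = 3380: 1 + 22.599·e^(−1.005t) = 2.1086, so e^(−1.005t) = 0.0490536.
−1.005·t = ln(0.0490536) = -3.0148, so t = 3.0148/1.005 = 2.9998.

3.00 years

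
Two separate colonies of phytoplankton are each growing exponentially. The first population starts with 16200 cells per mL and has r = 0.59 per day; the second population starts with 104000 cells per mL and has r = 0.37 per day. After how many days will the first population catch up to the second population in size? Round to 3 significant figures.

Set 16200·e^(0.59t) = 104000·e^(0.37t).
e^((0.59 − 0.37)t) = 104000/16200 → e^(0.22·t) = 6.4198.
0.22·t = ln(6.4198) = 1.8594, so t = 1.8594/0.22 = 8.4517.

8.45 days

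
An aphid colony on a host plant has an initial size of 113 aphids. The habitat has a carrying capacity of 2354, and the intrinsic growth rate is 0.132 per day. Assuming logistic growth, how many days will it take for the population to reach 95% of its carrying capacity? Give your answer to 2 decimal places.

44.94 days

A = (K − N₀)/N₀ = (2354 − 113)/113 = 19.832.
Solve 2354/(1 + 19.832·e^(−0.132t)) = 2236.3: 1 + 19.832·e^(−0.132t) = 1.0526, so e^(−0.132t) = 0.00265389.
−0.132·t = ln(0.00265389) = -5.9317, so t = 5.9317/0.132 = 44.937.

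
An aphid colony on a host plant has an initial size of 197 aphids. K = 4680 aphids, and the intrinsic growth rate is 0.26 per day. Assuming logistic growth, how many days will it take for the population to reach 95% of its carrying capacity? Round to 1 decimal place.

A = (K − N₀)/N₀ = (4680 − 197)/197 = 22.756.
Solve 4680/(1 + 22.756·e^(−0.26t)) = 4446: 1 + 22.756·e^(−0.26t) = 1.0526, so e^(−0.26t) = 0.00231283.
−0.26·t = ln(0.00231283) = -6.0693, so t = 6.0693/0.26 = 23.343.

23.3 days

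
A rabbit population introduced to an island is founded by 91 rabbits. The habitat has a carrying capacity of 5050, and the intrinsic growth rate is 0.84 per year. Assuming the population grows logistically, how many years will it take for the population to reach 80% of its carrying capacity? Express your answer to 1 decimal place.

A = (K − N₀)/N₀ = (5050 − 91)/91 = 54.495.
Solve 5050/(1 + 54.495·e^(−0.84t)) = 4040: 1 + 54.495·e^(−0.84t) = 1.25, so e^(−0.84t) = 0.00458762.
−0.84·t = ln(0.00458762) = -5.3844, so t = 5.3844/0.84 = 6.41.

6.4 years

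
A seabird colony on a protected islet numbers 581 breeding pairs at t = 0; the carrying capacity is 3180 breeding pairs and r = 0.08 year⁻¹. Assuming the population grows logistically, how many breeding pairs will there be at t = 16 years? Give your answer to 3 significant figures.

1420 breeding pairs

A = (K − N₀)/N₀ = (3180 − 581)/581 = 4.4733.
N(t) = K/(1 + A·e^(−rt)) = 3180/(1 + 4.4733×e^(−0.08×16)).
e^(−1.28) = 0.27804; denominator = 1 + 4.4733×0.27804 = 2.2438.
N = 3180/2.2438 = 1417.27.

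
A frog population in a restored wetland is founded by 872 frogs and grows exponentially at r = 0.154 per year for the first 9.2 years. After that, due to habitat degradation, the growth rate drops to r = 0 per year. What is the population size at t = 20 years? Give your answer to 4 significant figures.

3596 frogs

Phase 1: N(9.2) = 872·e^(0.154×9.2) = 872·e^1.417 = 3596.04.
Phase 2 runs for 20 − 9.2 = 10.8 years at r = 0.
N(20) = 3596.04·e^(0×10.8) = 3596.04·e^0 = 3596.04.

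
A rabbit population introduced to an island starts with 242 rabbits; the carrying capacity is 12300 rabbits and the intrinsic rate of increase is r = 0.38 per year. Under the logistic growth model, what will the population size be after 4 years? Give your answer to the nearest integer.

1034 rabbits

A = (K − N₀)/N₀ = (12300 − 242)/242 = 49.826.
N(t) = K/(1 + A·e^(−rt)) = 12300/(1 + 49.826×e^(−0.38×4)).
e^(−1.52) = 0.21871; denominator = 1 + 49.826×0.21871 = 11.898.
N = 12300/11.898 = 1033.82.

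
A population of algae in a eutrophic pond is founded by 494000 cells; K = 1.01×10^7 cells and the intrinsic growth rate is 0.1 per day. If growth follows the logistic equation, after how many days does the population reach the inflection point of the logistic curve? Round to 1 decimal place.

29.7 days

Logistic growth is fastest at N = K/2 = 5.05×10^6.
A = (K − N₀)/N₀ = 19.445. Set K/(1 + A·e^(−rt)) = K/2 → A·e^(−rt) = 1.
e^(−0.1t) = 1/19.445 = 0.0514262, so t = ln(19.445)/0.1 = 2.9676/0.1 = 29.676.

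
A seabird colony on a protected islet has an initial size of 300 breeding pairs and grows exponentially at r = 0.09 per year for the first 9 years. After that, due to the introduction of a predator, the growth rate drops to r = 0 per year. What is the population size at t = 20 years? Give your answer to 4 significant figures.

Phase 1: N(9) = 300·e^(0.09×9) = 300·e^0.81 = 674.372.
Phase 2 runs for 20 − 9 = 11 years at r = 0.
N(20) = 674.372·e^(0×11) = 674.372·e^-0 = 674.372.

674.4 breeding pairs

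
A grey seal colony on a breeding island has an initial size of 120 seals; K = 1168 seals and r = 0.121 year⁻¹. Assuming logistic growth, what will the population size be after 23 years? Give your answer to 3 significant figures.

758 seals

A = (K − N₀)/N₀ = (1168 − 120)/120 = 8.7333.
N(t) = K/(1 + A·e^(−rt)) = 1168/(1 + 8.7333×e^(−0.121×23)).
e^(−2.783) = 0.061853; denominator = 1 + 8.7333×0.061853 = 1.5402.
N = 1168/1.5402 = 758.353.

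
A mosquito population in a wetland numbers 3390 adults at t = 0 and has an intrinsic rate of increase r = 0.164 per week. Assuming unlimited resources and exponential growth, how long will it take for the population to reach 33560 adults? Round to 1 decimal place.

Set N₀·e^(rt) = 33560: e^(0.164·t) = 33560/3390 = 9.8997.
0.164·t = ln(9.8997) = 2.2925, so t = 2.2925/0.164 = 13.979.

14.0 weeks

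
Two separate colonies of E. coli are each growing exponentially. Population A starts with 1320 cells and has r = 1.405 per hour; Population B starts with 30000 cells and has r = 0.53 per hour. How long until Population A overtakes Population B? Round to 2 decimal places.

Set 1320·e^(1.405t) = 30000·e^(0.53t).
e^((1.405 − 0.53)t) = 30000/1320 → e^(0.875·t) = 22.727.
0.875·t = ln(22.727) = 3.1236, so t = 3.1236/0.875 = 3.5698.

3.57 hours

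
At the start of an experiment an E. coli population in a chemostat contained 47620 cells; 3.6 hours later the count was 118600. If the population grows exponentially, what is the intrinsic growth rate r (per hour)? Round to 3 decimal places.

0.253 per hour

From N(t) = N₀·e^(rt): e^(r·3.6) = 118600/47620 = 2.4906.
r·3.6 = ln(2.4906) = 0.9125, so r = 0.9125/3.6 = 0.25347.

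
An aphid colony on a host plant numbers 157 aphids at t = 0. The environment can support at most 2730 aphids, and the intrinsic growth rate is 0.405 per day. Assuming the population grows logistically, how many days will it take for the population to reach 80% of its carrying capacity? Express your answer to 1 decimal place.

10.3 days

A = (K − N₀)/N₀ = (2730 − 157)/157 = 16.389.
Solve 2730/(1 + 16.389·e^(−0.405t)) = 2184: 1 + 16.389·e^(−0.405t) = 1.25, so e^(−0.405t) = 0.0152546.
−0.405·t = ln(0.0152546) = -4.1829, so t = 4.1829/0.405 = 10.328.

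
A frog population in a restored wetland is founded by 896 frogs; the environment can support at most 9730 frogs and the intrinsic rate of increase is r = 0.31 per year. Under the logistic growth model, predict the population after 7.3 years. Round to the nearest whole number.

A = (K − N₀)/N₀ = (9730 − 896)/896 = 9.8594.
N(t) = K/(1 + A·e^(−rt)) = 9730/(1 + 9.8594×e^(−0.31×7.3)).
e^(−2.263) = 0.10404; denominator = 1 + 9.8594×0.10404 = 2.0257.
N = 9730/2.0257 = 4803.16.

4803 frogs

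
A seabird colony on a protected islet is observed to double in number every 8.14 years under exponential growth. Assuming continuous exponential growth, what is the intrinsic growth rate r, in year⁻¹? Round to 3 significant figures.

r = ln(2)/t_d = 0.6931/8.14 = 0.085153.

0.0852 per year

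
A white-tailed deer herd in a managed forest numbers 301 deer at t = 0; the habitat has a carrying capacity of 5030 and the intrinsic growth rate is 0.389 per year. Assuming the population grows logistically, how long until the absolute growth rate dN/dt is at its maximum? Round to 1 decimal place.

Logistic growth is fastest at N = K/2 = 2515.
A = (K − N₀)/N₀ = 15.711. Set K/(1 + A·e^(−rt)) = K/2 → A·e^(−rt) = 1.
e^(−0.389t) = 1/15.711 = 0.0636498, so t = ln(15.711)/0.389 = 2.7544/0.389 = 7.0806.

7.1 years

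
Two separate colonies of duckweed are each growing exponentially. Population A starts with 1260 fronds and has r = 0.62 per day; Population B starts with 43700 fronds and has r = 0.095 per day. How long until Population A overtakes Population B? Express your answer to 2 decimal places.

6.75 days

Set 1260·e^(0.62t) = 43700·e^(0.095t).
e^((0.62 − 0.095)t) = 43700/1260 → e^(0.525·t) = 34.683.
0.525·t = ln(34.683) = 3.5462, so t = 3.5462/0.525 = 6.7547.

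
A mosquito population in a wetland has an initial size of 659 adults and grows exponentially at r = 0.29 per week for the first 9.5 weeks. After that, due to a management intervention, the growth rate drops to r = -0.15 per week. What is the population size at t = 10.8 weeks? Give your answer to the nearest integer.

8525 adults

Phase 1: N(9.5) = 659·e^(0.29×9.5) = 659·e^2.755 = 10360.2.
Phase 2 runs for 10.8 − 9.5 = 1.3 weeks at r = -0.15.
N(10.8) = 10360.2·e^(-0.15×1.3) = 10360.2·e^-0.195 = 8524.7.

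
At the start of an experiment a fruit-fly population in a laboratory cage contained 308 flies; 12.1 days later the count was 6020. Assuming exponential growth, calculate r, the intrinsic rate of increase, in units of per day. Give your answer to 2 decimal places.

0.25 per day

From N(t) = N₀·e^(rt): e^(r·12.1) = 6020/308 = 19.545.
r·12.1 = ln(19.545) = 2.9727, so r = 2.9727/12.1 = 0.24568.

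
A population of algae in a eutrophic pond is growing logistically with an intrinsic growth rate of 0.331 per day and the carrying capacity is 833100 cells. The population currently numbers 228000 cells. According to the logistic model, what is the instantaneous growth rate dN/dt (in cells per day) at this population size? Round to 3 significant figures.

54800 cells per day

dN/dt = rN(1 − N/K) = 0.331 × 228000 × (1 − 228000/833100).
1 − 228000/833100 = 0.72632; dN/dt = 0.331 × 228000 × 0.72632 = 54814.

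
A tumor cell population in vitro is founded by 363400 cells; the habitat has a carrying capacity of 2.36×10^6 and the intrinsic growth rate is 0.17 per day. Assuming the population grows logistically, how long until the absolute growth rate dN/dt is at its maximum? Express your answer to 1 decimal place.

10.0 days

Logistic growth is fastest at N = K/2 = 1.18×10^6.
A = (K − N₀)/N₀ = 5.4942. Set K/(1 + A·e^(−rt)) = K/2 → A·e^(−rt) = 1.
e^(−0.17t) = 1/5.4942 = 0.182009, so t = ln(5.4942)/0.17 = 1.7037/0.17 = 10.022.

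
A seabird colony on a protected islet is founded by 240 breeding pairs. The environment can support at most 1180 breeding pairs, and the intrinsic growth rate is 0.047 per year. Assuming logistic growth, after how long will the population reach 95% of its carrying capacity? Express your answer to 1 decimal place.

91.7 years

A = (K − N₀)/N₀ = (1180 − 240)/240 = 3.9167.
Solve 1180/(1 + 3.9167·e^(−0.047t)) = 1121: 1 + 3.9167·e^(−0.047t) = 1.0526, so e^(−0.047t) = 0.0134378.
−0.047·t = ln(0.0134378) = -4.3097, so t = 4.3097/0.047 = 91.695.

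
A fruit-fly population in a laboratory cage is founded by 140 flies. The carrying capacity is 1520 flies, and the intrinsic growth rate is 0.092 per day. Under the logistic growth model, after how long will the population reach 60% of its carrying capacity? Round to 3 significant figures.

A = (K − N₀)/N₀ = (1520 − 140)/140 = 9.8571.
Solve 1520/(1 + 9.8571·e^(−0.092t)) = 912: 1 + 9.8571·e^(−0.092t) = 1.6667, so e^(−0.092t) = 0.0676329.
−0.092·t = ln(0.0676329) = -2.6937, so t = 2.6937/0.092 = 29.279.

29.3 days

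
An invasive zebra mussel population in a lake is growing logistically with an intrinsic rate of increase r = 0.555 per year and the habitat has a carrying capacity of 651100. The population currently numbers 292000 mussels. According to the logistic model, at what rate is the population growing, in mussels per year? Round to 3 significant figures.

dN/dt = rN(1 − N/K) = 0.555 × 292000 × (1 − 292000/651100).
1 − 292000/651100 = 0.55153; dN/dt = 0.555 × 292000 × 0.55153 = 89381.

89400 mussels per year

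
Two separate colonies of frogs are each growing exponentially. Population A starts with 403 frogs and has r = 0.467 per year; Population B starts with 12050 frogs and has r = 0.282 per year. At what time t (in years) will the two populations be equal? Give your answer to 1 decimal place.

18.4 years

Set 403·e^(0.467t) = 12050·e^(0.282t).
e^((0.467 − 0.282)t) = 12050/403 → e^(0.185·t) = 29.901.
0.185·t = ln(29.901) = 3.3979, so t = 3.3979/0.185 = 18.367.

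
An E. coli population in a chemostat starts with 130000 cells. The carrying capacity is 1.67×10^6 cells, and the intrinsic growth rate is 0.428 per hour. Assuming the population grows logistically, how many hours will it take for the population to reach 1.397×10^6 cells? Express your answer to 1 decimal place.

A = (K − N₀)/N₀ = (1.67×10^6 − 130000)/130000 = 11.846.
Solve 1.67×10^6/(1 + 11.846·e^(−0.428t)) = 1.397×10^6: 1 + 11.846·e^(−0.428t) = 1.1954, so e^(−0.428t) = 0.0164964.
−0.428·t = ln(0.0164964) = -4.1046, so t = 4.1046/0.428 = 9.5902.

9.6 hours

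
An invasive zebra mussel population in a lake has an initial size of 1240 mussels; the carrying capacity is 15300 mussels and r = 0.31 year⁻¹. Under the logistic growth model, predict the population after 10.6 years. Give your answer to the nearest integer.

10744 mussels

A = (K − N₀)/N₀ = (15300 − 1240)/1240 = 11.339.
N(t) = K/(1 + A·e^(−rt)) = 15300/(1 + 11.339×e^(−0.31×10.6)).
e^(−3.286) = 0.037403; denominator = 1 + 11.339×0.037403 = 1.4241.
N = 15300/1.4241 = 10743.6.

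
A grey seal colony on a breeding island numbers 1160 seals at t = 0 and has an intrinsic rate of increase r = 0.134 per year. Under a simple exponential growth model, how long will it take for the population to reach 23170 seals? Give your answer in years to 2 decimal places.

Set N₀·e^(rt) = 23170: e^(0.134·t) = 23170/1160 = 19.974.
0.134·t = ln(19.974) = 2.9944, so t = 2.9944/0.134 = 22.347.

22.35 years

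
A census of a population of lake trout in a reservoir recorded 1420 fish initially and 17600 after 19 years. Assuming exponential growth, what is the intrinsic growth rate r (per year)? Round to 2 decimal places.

From N(t) = N₀·e^(rt): e^(r·19) = 17600/1420 = 12.394.
r·19 = ln(12.394) = 2.5172, so r = 2.5172/19 = 0.13249.

0.13 per year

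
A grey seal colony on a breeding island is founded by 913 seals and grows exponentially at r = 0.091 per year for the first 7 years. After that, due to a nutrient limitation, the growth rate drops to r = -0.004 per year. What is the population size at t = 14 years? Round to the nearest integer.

Phase 1: N(7) = 913·e^(0.091×7) = 913·e^0.637 = 1726.3.
Phase 2 runs for 14 − 7 = 7 years at r = -0.004.
N(14) = 1726.3·e^(-0.004×7) = 1726.3·e^-0.028 = 1678.63.

1679 seals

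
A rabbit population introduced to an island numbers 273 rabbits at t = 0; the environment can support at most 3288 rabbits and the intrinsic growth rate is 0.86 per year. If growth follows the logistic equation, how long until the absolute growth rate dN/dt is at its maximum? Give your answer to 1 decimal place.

Logistic growth is fastest at N = K/2 = 1644.
A = (K − N₀)/N₀ = 11.044. Set K/(1 + A·e^(−rt)) = K/2 → A·e^(−rt) = 1.
e^(−0.86t) = 1/11.044 = 0.0905473, so t = ln(11.044)/0.86 = 2.4019/0.86 = 2.7929.

2.8 years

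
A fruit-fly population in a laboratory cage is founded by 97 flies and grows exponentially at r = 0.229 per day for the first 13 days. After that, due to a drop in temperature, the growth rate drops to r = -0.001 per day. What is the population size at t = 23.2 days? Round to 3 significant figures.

Phase 1: N(13) = 97·e^(0.229×13) = 97·e^2.977 = 1904.
Phase 2 runs for 23.2 − 13 = 10.2 days at r = -0.001.
N(23.2) = 1904·e^(-0.001×10.2) = 1904·e^-0.0102 = 1884.68.

1880 flies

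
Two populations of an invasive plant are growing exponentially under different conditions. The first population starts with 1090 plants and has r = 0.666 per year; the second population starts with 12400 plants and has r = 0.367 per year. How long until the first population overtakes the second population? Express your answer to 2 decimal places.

8.13 years

Set 1090·e^(0.666t) = 12400·e^(0.367t).
e^((0.666 − 0.367)t) = 12400/1090 → e^(0.299·t) = 11.376.
0.299·t = ln(11.376) = 2.4315, so t = 2.4315/0.299 = 8.1322.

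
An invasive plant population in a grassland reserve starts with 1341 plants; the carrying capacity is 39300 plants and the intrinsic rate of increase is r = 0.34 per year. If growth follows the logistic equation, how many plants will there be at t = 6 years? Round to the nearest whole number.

8396 plants

A = (K − N₀)/N₀ = (39300 − 1341)/1341 = 28.306.
N(t) = K/(1 + A·e^(−rt)) = 39300/(1 + 28.306×e^(−0.34×6)).
e^(−2.04) = 0.13003; denominator = 1 + 28.306×0.13003 = 4.6807.
N = 39300/4.6807 = 8396.26.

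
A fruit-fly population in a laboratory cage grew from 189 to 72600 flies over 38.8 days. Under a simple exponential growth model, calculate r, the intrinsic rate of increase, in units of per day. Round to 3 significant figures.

From N(t) = N₀·e^(rt): e^(r·38.8) = 72600/189 = 384.13.
r·38.8 = ln(384.13) = 5.951, so r = 5.951/38.8 = 0.15338.

0.153 per day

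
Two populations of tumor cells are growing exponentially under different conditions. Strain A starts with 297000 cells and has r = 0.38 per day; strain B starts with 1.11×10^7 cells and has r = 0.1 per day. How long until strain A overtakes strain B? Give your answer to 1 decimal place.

12.9 days

Set 297000·e^(0.38t) = 1.11×10^7·e^(0.1t).
e^((0.38 − 0.1)t) = 1.11×10^7/297000 → e^(0.28·t) = 37.374.
0.28·t = ln(37.374) = 3.621, so t = 3.621/0.28 = 12.932.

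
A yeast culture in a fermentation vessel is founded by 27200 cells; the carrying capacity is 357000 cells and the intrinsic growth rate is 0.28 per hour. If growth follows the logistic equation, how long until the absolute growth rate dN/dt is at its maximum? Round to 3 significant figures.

8.91 hours

Logistic growth is fastest at N = K/2 = 178500.
A = (K − N₀)/N₀ = 12.125. Set K/(1 + A·e^(−rt)) = K/2 → A·e^(−rt) = 1.
e^(−0.28t) = 1/12.125 = 0.0824742, so t = ln(12.125)/0.28 = 2.4953/0.28 = 8.9117.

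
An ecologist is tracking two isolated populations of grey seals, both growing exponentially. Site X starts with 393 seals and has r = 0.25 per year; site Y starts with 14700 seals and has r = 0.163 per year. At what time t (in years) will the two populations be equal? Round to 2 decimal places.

Set 393·e^(0.25t) = 14700·e^(0.163t).
e^((0.25 − 0.163)t) = 14700/393 → e^(0.087·t) = 37.405.
0.087·t = ln(37.405) = 3.6218, so t = 3.6218/0.087 = 41.63.

41.63 years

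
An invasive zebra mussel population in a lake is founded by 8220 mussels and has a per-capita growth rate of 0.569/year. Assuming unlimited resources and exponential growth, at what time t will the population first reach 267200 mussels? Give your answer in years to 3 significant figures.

Set N₀·e^(rt) = 267200: e^(0.569·t) = 267200/8220 = 32.506.
0.569·t = ln(32.506) = 3.4814, so t = 3.4814/0.569 = 6.1185.

6.12 years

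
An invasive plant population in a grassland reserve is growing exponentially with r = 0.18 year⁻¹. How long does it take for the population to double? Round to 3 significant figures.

3.85 years

Doubling time t_d = ln(2)/r = 0.6931/0.18 = 3.8508.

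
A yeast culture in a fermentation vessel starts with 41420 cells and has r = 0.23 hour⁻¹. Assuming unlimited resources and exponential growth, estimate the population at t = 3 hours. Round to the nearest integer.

82580 cells

N(t) = N₀·e^(rt) = 41420 × e^(0.23×3) = 41420 × e^0.69.
e^0.69 ≈ 1.9937, so N ≈ 41420 × 1.9937 = 82579.7.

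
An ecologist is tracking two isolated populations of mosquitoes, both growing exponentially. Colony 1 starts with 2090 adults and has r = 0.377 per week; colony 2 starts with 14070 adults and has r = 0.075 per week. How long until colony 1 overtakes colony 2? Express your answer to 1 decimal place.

Set 2090·e^(0.377t) = 14070·e^(0.075t).
e^((0.377 − 0.075)t) = 14070/2090 → e^(0.302·t) = 6.7321.
0.302·t = ln(6.7321) = 1.9069, so t = 1.9069/0.302 = 6.3142.

6.3 weeks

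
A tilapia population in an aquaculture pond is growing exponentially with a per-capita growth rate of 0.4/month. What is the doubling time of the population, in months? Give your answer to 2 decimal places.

1.73 months

Doubling time t_d = ln(2)/r = 0.6931/0.4 = 1.7329.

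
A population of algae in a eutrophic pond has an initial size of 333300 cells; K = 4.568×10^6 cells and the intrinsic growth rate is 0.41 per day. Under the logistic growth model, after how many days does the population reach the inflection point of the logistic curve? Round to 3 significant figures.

Logistic growth is fastest at N = K/2 = 2.284×10^6.
A = (K − N₀)/N₀ = 12.705. Set K/(1 + A·e^(−rt)) = K/2 → A·e^(−rt) = 1.
e^(−0.41t) = 1/12.705 = 0.0787069, so t = ln(12.705)/0.41 = 2.542/0.41 = 6.2001.

6.20 days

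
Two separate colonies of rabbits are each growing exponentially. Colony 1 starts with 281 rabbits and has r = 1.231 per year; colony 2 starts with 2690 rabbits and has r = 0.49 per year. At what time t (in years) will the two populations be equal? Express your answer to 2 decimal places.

Set 281·e^(1.231t) = 2690·e^(0.49t).
e^((1.231 − 0.49)t) = 2690/281 → e^(0.741·t) = 9.573.
0.741·t = ln(9.573) = 2.2589, so t = 2.2589/0.741 = 3.0485.

3.05 years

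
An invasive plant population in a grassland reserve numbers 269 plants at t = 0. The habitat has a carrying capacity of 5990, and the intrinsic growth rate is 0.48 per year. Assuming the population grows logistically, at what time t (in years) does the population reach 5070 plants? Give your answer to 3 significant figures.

A = (K − N₀)/N₀ = (5990 − 269)/269 = 21.268.
Solve 5990/(1 + 21.268·e^(−0.48t)) = 5070: 1 + 21.268·e^(−0.48t) = 1.1815, so e^(−0.48t) = 0.00853218.
−0.48·t = ln(0.00853218) = -4.7639, so t = 4.7639/0.48 = 9.9248.

9.92 years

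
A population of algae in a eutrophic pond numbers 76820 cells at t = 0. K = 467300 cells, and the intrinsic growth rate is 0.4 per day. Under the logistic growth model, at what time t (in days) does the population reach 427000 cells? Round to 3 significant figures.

9.97 days

A = (K − N₀)/N₀ = (467300 − 76820)/76820 = 5.0831.
Solve 467300/(1 + 5.0831·e^(−0.4t)) = 427000: 1 + 5.0831·e^(−0.4t) = 1.0944, so e^(−0.4t) = 0.0185675.
−0.4·t = ln(0.0185675) = -3.9863, so t = 3.9863/0.4 = 9.9659.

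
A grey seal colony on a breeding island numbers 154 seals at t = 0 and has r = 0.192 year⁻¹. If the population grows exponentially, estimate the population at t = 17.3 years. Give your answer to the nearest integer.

N(t) = N₀·e^(rt) = 154 × e^(0.192×17.3) = 154 × e^3.322.
e^3.322 ≈ 27.705, so N ≈ 154 × 27.705 = 4266.51.

4267 seals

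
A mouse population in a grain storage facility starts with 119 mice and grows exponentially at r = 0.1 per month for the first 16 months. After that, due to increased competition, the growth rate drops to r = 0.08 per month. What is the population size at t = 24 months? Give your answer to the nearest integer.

Phase 1: N(16) = 119·e^(0.1×16) = 119·e^1.6 = 589.411.
Phase 2 runs for 24 − 16 = 8 months at r = 0.08.
N(24) = 589.411·e^(0.08×8) = 589.411·e^0.64 = 1117.81.

1118 mice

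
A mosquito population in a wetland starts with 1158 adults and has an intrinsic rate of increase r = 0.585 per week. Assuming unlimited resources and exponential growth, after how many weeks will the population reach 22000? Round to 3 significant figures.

5.03 weeks

Set N₀·e^(rt) = 22000: e^(0.585·t) = 22000/1158 = 18.998.
0.585·t = ln(18.998) = 2.9443, so t = 2.9443/0.585 = 5.0331.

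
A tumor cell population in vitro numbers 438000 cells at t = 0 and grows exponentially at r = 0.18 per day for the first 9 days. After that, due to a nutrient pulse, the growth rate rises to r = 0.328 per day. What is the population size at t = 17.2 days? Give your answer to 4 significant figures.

32590000 cells

Phase 1: N(9) = 438000·e^(0.18×9) = 438000·e^1.62 = 2.213254×10^6.
Phase 2 runs for 17.2 − 9 = 8.2 days at r = 0.328.
N(17.2) = 2.213254×10^6·e^(0.328×8.2) = 2.213254×10^6·e^2.69 = 3.259189×10^7.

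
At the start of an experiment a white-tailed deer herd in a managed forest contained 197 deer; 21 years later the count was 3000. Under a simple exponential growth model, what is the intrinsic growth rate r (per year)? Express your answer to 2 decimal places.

From N(t) = N₀·e^(rt): e^(r·21) = 3000/197 = 15.228.
r·21 = ln(15.228) = 2.7232, so r = 2.7232/21 = 0.12967.

0.13 per year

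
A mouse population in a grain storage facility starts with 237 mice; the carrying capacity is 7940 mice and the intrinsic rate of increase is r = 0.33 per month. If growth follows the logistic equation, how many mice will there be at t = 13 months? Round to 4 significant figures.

5493 mice

A = (K − N₀)/N₀ = (7940 − 237)/237 = 32.502.
N(t) = K/(1 + A·e^(−rt)) = 7940/(1 + 32.502×e^(−0.33×13)).
e^(−4.29) = 0.013705; denominator = 1 + 32.502×0.013705 = 1.4454.
N = 7940/1.4454 = 5493.14.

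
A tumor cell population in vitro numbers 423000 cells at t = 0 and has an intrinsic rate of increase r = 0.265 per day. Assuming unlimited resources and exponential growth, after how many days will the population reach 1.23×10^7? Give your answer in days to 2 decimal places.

12.72 days

Set N₀·e^(rt) = 1.23×10^7: e^(0.265·t) = 1.23×10^7/423000 = 29.078.
0.265·t = ln(29.078) = 3.37, so t = 3.37/0.265 = 12.717.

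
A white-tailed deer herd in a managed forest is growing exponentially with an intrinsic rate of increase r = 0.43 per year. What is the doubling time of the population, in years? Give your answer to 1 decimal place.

1.6 years

Doubling time t_d = ln(2)/r = 0.6931/0.43 = 1.612.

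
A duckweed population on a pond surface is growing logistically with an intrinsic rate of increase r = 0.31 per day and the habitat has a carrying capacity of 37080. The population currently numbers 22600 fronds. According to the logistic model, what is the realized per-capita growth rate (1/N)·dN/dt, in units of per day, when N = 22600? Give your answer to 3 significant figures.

(1/N)·dN/dt = r(1 − N/K) = 0.31 × (1 − 22600/37080).
= 0.31 × 0.39051 = 0.12106.

0.121 per day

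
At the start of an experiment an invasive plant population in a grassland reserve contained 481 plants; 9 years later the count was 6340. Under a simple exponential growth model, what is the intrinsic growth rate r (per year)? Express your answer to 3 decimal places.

0.287 per year

From N(t) = N₀·e^(rt): e^(r·9) = 6340/481 = 13.181.
r·9 = ln(13.181) = 2.5788, so r = 2.5788/9 = 0.28653.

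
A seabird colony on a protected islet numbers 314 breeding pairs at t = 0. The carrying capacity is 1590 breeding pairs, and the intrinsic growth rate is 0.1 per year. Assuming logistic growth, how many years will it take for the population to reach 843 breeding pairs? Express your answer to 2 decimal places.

15.23 years

A = (K − N₀)/N₀ = (1590 − 314)/314 = 4.0637.
Solve 1590/(1 + 4.0637·e^(−0.1t)) = 843: 1 + 4.0637·e^(−0.1t) = 1.8861, so e^(−0.1t) = 0.218058.
−0.1·t = ln(0.218058) = -1.523, so t = 1.523/0.1 = 15.23.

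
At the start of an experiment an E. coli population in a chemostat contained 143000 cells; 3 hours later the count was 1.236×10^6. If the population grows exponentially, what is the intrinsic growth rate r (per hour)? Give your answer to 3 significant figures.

0.719 per hour

From N(t) = N₀·e^(rt): e^(r·3) = 1.236×10^6/143000 = 8.6434.
r·3 = ln(8.6434) = 2.1568, so r = 2.1568/3 = 0.71893.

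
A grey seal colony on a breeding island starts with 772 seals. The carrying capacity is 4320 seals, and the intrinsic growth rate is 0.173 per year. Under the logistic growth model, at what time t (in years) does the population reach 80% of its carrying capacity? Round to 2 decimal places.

16.83 years

A = (K − N₀)/N₀ = (4320 − 772)/772 = 4.5959.
Solve 4320/(1 + 4.5959·e^(−0.173t)) = 3456: 1 + 4.5959·e^(−0.173t) = 1.25, so e^(−0.173t) = 0.0543968.
−0.173·t = ln(0.0543968) = -2.9114, so t = 2.9114/0.173 = 16.829.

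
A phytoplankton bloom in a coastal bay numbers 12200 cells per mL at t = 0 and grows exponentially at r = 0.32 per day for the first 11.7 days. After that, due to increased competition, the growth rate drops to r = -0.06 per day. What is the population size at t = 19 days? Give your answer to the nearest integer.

Phase 1: N(11.7) = 12200·e^(0.32×11.7) = 12200·e^3.744 = 515654.
Phase 2 runs for 19 − 11.7 = 7.3 days at r = -0.06.
N(19) = 515654·e^(-0.06×7.3) = 515654·e^-0.438 = 332765.

332765 cells per mL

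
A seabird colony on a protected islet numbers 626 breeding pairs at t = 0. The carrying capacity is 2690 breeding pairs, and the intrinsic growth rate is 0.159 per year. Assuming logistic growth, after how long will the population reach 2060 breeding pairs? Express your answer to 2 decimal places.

A = (K − N₀)/N₀ = (2690 − 626)/626 = 3.2971.
Solve 2690/(1 + 3.2971·e^(−0.159t)) = 2060: 1 + 3.2971·e^(−0.159t) = 1.3058, so e^(−0.159t) = 0.0927551.
−0.159·t = ln(0.0927551) = -2.3778, so t = 2.3778/0.159 = 14.955.

14.95 years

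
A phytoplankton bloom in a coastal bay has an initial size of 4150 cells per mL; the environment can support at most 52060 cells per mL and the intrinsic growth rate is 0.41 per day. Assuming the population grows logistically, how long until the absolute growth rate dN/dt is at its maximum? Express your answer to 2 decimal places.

Logistic growth is fastest at N = K/2 = 26030.
A = (K − N₀)/N₀ = 11.545. Set K/(1 + A·e^(−rt)) = K/2 → A·e^(−rt) = 1.
e^(−0.41t) = 1/11.545 = 0.0866207, so t = ln(11.545)/0.41 = 2.4462/0.41 = 5.9664.

5.97 days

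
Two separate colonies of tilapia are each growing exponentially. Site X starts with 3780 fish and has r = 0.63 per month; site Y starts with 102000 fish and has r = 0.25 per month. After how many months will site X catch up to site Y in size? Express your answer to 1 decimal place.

8.7 months

Set 3780·e^(0.63t) = 102000·e^(0.25t).
e^((0.63 − 0.25)t) = 102000/3780 → e^(0.38·t) = 26.984.
0.38·t = ln(26.984) = 3.2952, so t = 3.2952/0.38 = 8.6717.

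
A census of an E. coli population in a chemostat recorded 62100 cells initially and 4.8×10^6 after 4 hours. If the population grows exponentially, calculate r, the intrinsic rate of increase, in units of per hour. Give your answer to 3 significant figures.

1.09 per hour

From N(t) = N₀·e^(rt): e^(r·4) = 4.8×10^6/62100 = 77.295.
r·4 = ln(77.295) = 4.3476, so r = 4.3476/4 = 1.0869.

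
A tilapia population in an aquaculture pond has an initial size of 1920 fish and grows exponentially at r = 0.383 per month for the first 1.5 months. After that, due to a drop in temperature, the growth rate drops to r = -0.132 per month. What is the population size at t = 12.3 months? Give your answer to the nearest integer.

820 fish

Phase 1: N(1.5) = 1920·e^(0.383×1.5) = 1920·e^0.5745 = 3410.38.
Phase 2 runs for 12.3 − 1.5 = 10.8 months at r = -0.132.
N(12.3) = 3410.38·e^(-0.132×10.8) = 3410.38·e^-1.426 = 819.734.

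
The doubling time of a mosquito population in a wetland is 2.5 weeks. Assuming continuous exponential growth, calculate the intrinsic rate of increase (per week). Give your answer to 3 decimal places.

r = ln(2)/t_d = 0.6931/2.5 = 0.27726.

0.277 per week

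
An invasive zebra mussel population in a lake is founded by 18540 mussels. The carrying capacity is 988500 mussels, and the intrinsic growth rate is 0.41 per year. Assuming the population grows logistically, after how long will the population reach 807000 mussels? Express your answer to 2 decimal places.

A = (K − N₀)/N₀ = (988500 − 18540)/18540 = 52.317.
Solve 988500/(1 + 52.317·e^(−0.41t)) = 807000: 1 + 52.317·e^(−0.41t) = 1.2249, so e^(−0.41t) = 0.00429892.
−0.41·t = ln(0.00429892) = -5.4494, so t = 5.4494/0.41 = 13.291.

13.29 years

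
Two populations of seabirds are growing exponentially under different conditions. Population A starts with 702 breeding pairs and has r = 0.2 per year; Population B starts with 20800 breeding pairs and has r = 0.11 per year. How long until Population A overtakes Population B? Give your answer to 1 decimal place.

Set 702·e^(0.2t) = 20800·e^(0.11t).
e^((0.2 − 0.11)t) = 20800/702 → e^(0.09·t) = 29.63.
0.09·t = ln(29.63) = 3.3888, so t = 3.3888/0.09 = 37.653.

37.7 years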